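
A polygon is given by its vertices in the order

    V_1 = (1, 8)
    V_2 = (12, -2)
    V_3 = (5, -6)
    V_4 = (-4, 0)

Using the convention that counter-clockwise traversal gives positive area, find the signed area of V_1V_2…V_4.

Apply the shoelace (surveyor's) formula: 2A = Σ (x_i·y_{i+1} − x_{i+1}·y_i), indices taken mod 4.
Cross-terms: -98, -62, -24, -32  ⇒  Σ = -216
Signed area = Σ/2 = -108 (negative ⇒ clockwise traversal).

-108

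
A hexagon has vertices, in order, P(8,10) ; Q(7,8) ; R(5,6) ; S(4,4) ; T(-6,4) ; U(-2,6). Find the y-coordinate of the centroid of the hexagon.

Apply Gauss's area formula. First the cross-terms c_i = x_i·y_{i+1} − x_{i+1}·y_i:
  -6, 2, -4, 40, -28, -68  ⇒  2A = -64, A = -32.
Then Σ (y_i + y_{i+1})·c_i = -1168, so ȳ = -1168 / (6·(-32)) = 73/12.

73/12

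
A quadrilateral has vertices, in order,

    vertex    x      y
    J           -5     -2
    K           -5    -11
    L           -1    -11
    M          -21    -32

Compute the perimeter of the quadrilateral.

76

|JK| = √((0)² + (-9)²) = √81 = 9
|KL| = √((4)² + (0)²) = √16 = 4
|LM| = √((-20)² + (-21)²) = √841 = 29
|MJ| = √((16)² + (30)²) = √1156 = 34
Perimeter = 9 + 4 + 29 + 34 = 76.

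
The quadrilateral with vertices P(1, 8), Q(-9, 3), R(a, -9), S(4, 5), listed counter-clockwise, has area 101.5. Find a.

-8

The doubled signed area Σ (x_i y_{i+1} − x_{i+1} y_i) is linear in a.
With a=0 it equals 219; the coefficient of a is 2 (from the two edges through R).
So 2·a + 219 = 2·101.5 = 203 ⇒ a = -8.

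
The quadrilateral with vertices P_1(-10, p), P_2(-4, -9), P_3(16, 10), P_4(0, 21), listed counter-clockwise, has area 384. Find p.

The doubled signed area Σ (x_i y_{i+1} − x_{i+1} y_i) is linear in p.
With p=0 it equals 740; the coefficient of p is 4 (from the two edges through P_1).
So 4·p + 740 = 2·384 = 768 ⇒ p = 7.

7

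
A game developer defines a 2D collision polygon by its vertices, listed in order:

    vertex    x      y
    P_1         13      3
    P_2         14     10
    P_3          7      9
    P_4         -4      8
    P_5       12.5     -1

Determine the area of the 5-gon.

95.25

Cross-terms: 88, 56, 92, -96, 50.5  ⇒  Σ = 190.5
Area = |Σ|/2 = 95.25.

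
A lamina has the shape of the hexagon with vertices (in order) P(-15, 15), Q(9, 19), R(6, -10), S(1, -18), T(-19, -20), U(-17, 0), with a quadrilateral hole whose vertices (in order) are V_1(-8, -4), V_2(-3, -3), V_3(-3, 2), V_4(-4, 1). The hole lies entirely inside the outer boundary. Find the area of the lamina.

Outer boundary:
Apply the surveyor's formula: 2A = Σ (x_i·y_{i+1} − x_{i+1}·y_i), indices taken mod 6.
Σ = (-420) + (-204) + (-98) + (-362) + (-340) + (-255) = -1679
Area = |Σ|/2 = 839.5.
Hole:
Apply the shoelace formula: 2A = Σ (x_i·y_{i+1} − x_{i+1}·y_i), indices taken mod 4.
V_1→V_2: (-8)(-3) − (-3)(-4) = 12
V_2→V_3: (-3)(2) − (-3)(-3) = -15
V_3→V_4: (-3)(1) − (-4)(2) = 5
V_4→V_1: (-4)(-4) − (-8)(1) = 24
Σ = 26
Area = |Σ|/2 = 13.
Net area = 839.5 − 13 = 826.5.

826.5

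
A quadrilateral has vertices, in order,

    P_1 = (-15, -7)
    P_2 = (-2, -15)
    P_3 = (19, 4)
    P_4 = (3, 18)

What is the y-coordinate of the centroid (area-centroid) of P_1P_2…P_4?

Apply the shoelace (surveyor's) formula. First the cross-terms c_i = x_i·y_{i+1} − x_{i+1}·y_i:
  211, 277, 330, 249  ⇒  2A = 1067, A = 533.5.
Then Σ (y_i + y_{i+1})·c_i = 2310, so ȳ = 2310 / (6·533.5) = 70/97.

70/97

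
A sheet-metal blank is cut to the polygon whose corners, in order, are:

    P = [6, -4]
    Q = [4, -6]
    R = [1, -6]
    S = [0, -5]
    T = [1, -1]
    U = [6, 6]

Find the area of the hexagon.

43

Apply Gauss's area formula: 2A = Σ (x_i·y_{i+1} − x_{i+1}·y_i), indices taken mod 6.
Σ = (-20) + (-18) + (-5) + (5) + (12) + (-60) = -86
Area = |Σ|/2 = 43.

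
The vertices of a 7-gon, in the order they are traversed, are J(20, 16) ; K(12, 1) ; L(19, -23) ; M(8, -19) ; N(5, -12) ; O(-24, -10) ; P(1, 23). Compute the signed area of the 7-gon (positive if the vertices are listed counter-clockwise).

Σ = (-172) + (-295) + (-177) + (-1) + (-338) + (-542) + (-444) = -1969
Signed area = Σ/2 = -984.5 (negative ⇒ clockwise traversal).

-984.5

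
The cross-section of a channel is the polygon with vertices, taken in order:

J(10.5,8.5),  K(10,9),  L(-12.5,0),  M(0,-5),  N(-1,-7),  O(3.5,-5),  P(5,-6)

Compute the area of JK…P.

159.25

Cross-terms: 9.5, 112.5, 62.5, -5, 29.5, 4, 105.5  ⇒  Σ = 318.5
Area = |Σ|/2 = 159.25.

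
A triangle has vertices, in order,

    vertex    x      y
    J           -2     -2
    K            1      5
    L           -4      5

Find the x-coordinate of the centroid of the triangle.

-5/3

Apply Gauss's area formula. First the cross-terms c_i = x_i·y_{i+1} − x_{i+1}·y_i:
  -8, 25, 18  ⇒  2A = 35, A = 17.5.
Then Σ (x_i + x_{i+1})·c_i = -175, so x̄ = -175 / (6·17.5) = -5/3.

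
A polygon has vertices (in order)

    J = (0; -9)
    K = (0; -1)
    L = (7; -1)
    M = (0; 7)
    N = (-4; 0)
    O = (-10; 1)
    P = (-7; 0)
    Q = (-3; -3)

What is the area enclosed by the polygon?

67.5

Σ = (0) + (7) + (49) + (28) + (-4) + (7) + (21) + (27) = 135
Area = |Σ|/2 = 67.5.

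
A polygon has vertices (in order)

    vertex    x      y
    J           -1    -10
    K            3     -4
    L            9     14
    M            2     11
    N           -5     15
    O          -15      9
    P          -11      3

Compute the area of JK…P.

307.5

Apply Gauss's area formula: 2A = Σ (x_i·y_{i+1} − x_{i+1}·y_i), indices taken mod 7.
Σ = (34) + (78) + (71) + (85) + (180) + (54) + (113) = 615
Area = |Σ|/2 = 307.5.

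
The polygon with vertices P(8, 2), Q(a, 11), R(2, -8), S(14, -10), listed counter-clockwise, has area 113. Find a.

Write out the shoelace sum; only the two edges meeting at Q involve a:
2·Area = [(8·11 − a·2) + (a·(-8) − 2·11)] + 200
       = -10·a + 266 = 226
⇒ a = 4.

4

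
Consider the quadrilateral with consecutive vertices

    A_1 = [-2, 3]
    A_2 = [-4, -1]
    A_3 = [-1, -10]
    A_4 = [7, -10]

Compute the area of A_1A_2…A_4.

Apply the shoelace formula: 2A = Σ (x_i·y_{i+1} − x_{i+1}·y_i), indices taken mod 4.
Σ = (14) + (39) + (80) + (1) = 134
Area = |Σ|/2 = 67.

67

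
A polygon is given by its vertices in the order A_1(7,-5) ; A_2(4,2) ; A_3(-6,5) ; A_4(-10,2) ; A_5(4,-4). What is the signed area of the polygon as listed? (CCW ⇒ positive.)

Apply the shoelace formula: 2A = Σ (x_i·y_{i+1} − x_{i+1}·y_i), indices taken mod 5.
Σ = (34) + (32) + (38) + (32) + (8) = 144
Signed area = Σ/2 = 72 (positive ⇒ counter-clockwise traversal).

72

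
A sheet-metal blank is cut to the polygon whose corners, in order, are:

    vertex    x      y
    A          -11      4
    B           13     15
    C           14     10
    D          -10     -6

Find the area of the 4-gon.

Apply the shoelace formula: 2A = Σ (x_i·y_{i+1} − x_{i+1}·y_i), indices taken mod 4.
A→B: (-11)(15) − (13)(4) = -217
B→C: (13)(10) − (14)(15) = -80
C→D: (14)(-6) − (-10)(10) = 16
D→A: (-10)(4) − (-11)(-6) = -106
Σ = -387
Area = |Σ|/2 = 193.5.

193.5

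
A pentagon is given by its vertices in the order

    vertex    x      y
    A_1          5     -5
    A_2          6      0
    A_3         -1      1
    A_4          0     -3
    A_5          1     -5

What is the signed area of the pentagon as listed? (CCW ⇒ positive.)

Cross-terms: 30, 6, 3, 3, 20  ⇒  Σ = 62
Signed area = Σ/2 = 31 (positive ⇒ counter-clockwise traversal).

31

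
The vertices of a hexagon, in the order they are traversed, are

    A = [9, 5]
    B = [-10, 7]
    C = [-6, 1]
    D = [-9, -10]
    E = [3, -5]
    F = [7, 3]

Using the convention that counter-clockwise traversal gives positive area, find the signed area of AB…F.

170.5

Cross-terms: 113, 32, 69, 75, 44, 8  ⇒  Σ = 341
Signed area = Σ/2 = 170.5 (positive ⇒ counter-clockwise traversal).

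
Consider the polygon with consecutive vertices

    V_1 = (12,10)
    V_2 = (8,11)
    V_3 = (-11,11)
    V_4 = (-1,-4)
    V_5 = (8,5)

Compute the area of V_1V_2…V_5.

181.5

Apply Gauss's area formula: 2A = Σ (x_i·y_{i+1} − x_{i+1}·y_i), indices taken mod 5.
Cross-terms: 52, 209, 55, 27, 20  ⇒  Σ = 363
Area = |Σ|/2 = 181.5.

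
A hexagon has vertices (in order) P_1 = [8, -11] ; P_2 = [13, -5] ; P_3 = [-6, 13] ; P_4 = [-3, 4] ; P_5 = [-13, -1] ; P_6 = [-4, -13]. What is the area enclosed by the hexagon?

Apply the shoelace formula: 2A = Σ (x_i·y_{i+1} − x_{i+1}·y_i), indices taken mod 6.
P_1→P_2: (8)(-5) − (13)(-11) = 103
P_2→P_3: (13)(13) − (-6)(-5) = 139
P_3→P_4: (-6)(4) − (-3)(13) = 15
P_4→P_5: (-3)(-1) − (-13)(4) = 55
P_5→P_6: (-13)(-13) − (-4)(-1) = 165
P_6→P_1: (-4)(-11) − (8)(-13) = 148
Σ = 625
Area = |Σ|/2 = 312.5.

312.5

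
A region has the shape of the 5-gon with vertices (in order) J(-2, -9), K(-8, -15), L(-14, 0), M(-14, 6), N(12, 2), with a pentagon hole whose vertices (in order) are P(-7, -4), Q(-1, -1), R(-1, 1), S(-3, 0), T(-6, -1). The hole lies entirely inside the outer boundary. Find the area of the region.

Outer boundary:
Apply the shoelace (surveyor's) formula: 2A = Σ (x_i·y_{i+1} − x_{i+1}·y_i), indices taken mod 5.
Cross-terms: -42, -210, -84, -100, -104  ⇒  Σ = -540
Area = |Σ|/2 = 270.
Hole:
Apply Gauss's area formula: 2A = Σ (x_i·y_{i+1} − x_{i+1}·y_i), indices taken mod 5.
Σ = (3) + (-2) + (3) + (3) + (17) = 24
Area = |Σ|/2 = 12.
Net area = 270 − 12 = 258.

258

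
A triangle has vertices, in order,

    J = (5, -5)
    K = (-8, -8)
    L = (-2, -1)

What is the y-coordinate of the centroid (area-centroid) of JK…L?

-14/3

Apply Gauss's area formula. First the cross-terms c_i = x_i·y_{i+1} − x_{i+1}·y_i:
  -80, -8, 15  ⇒  2A = -73, A = -36.5.
Then Σ (y_i + y_{i+1})·c_i = 1022, so ȳ = 1022 / (6·(-36.5)) = -14/3.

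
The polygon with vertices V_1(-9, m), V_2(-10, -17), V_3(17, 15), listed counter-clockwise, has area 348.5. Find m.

10

Write out the shoelace sum; only the two edges meeting at V_1 involve m:
2·Area = [(17·m − (-9)·15) + ((-9)·(-17) − (-10)·m)] + 139
       = 27·m + 427 = 697
⇒ m = 10.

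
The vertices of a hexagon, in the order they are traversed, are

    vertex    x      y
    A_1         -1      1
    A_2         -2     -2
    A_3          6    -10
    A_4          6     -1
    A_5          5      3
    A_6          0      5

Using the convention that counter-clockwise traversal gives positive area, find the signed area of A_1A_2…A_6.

71.5

Σ = (4) + (32) + (54) + (23) + (25) + (5) = 143
Signed area = Σ/2 = 71.5 (positive ⇒ counter-clockwise traversal).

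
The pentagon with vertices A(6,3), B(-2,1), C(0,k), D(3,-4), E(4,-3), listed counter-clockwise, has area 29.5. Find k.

-2

Write out the shoelace sum; only the two edges meeting at C involve k:
2·Area = [((-2)·k − 0·1) + (0·(-4) − 3·k)] + 49
       = -5·k + 49 = 59
⇒ k = -2.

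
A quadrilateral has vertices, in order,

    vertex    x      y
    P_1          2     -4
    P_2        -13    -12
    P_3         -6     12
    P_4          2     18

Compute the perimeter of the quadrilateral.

|P_1P_2| = √((-15)² + (-8)²) = √289 = 17
|P_2P_3| = √((7)² + (24)²) = √625 = 25
|P_3P_4| = √((8)² + (6)²) = √100 = 10
|P_4P_1| = √((0)² + (-22)²) = √484 = 22
Perimeter = 17 + 25 + 10 + 22 = 74.

74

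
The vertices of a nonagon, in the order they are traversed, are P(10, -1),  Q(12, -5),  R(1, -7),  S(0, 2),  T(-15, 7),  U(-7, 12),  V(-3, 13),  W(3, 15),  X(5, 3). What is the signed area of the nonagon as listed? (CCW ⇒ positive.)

-228

Σ = (-38) + (-79) + (2) + (30) + (-131) + (-55) + (-84) + (-66) + (-35) = -456
Signed area = Σ/2 = -228 (negative ⇒ clockwise traversal).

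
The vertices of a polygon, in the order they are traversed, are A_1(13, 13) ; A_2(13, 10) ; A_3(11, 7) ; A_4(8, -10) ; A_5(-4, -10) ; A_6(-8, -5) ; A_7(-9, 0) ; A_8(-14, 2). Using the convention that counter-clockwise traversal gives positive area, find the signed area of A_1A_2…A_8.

-337.5

Apply Gauss's area formula: 2A = Σ (x_i·y_{i+1} − x_{i+1}·y_i), indices taken mod 8.
A_1→A_2: (13)(10) − (13)(13) = -39
A_2→A_3: (13)(7) − (11)(10) = -19
A_3→A_4: (11)(-10) − (8)(7) = -166
A_4→A_5: (8)(-10) − (-4)(-10) = -120
A_5→A_6: (-4)(-5) − (-8)(-10) = -60
A_6→A_7: (-8)(0) − (-9)(-5) = -45
A_7→A_8: (-9)(2) − (-14)(0) = -18
A_8→A_1: (-14)(13) − (13)(2) = -208
Σ = -675
Signed area = Σ/2 = -337.5 (negative ⇒ clockwise traversal).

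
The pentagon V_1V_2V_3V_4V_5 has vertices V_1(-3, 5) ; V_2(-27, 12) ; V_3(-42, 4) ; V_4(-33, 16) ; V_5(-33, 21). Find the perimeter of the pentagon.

96

|V_1V_2| = √((-24)² + (7)²) = √625 = 25
|V_2V_3| = √((-15)² + (-8)²) = √289 = 17
|V_3V_4| = √((9)² + (12)²) = √225 = 15
|V_4V_5| = √((0)² + (5)²) = √25 = 5
|V_5V_1| = √((30)² + (-16)²) = √1156 = 34
Perimeter = 25 + 17 + 15 + 5 + 34 = 96.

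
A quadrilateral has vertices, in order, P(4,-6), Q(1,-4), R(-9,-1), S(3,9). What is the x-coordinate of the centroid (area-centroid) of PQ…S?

Apply the surveyor's formula. First the cross-terms c_i = x_i·y_{i+1} − x_{i+1}·y_i:
  -10, -37, -78, -54  ⇒  2A = -179, A = -89.5.
Then Σ (x_i + x_{i+1})·c_i = 336, so x̄ = 336 / (6·(-89.5)) = -112/179.

-112/179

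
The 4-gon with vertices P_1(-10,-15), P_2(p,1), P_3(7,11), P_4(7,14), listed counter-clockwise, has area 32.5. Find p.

1

The doubled signed area Σ (x_i y_{i+1} − x_{i+1} y_i) is linear in p.
With p=0 it equals 39; the coefficient of p is 26 (from the two edges through P_2).
So 26·p + 39 = 2·32.5 = 65 ⇒ p = 1.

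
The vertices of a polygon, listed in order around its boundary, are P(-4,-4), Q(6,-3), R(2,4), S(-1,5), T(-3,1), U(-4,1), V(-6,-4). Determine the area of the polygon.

Apply the shoelace (surveyor's) formula: 2A = Σ (x_i·y_{i+1} − x_{i+1}·y_i), indices taken mod 7.
Σ = (36) + (30) + (14) + (14) + (1) + (22) + (8) = 125
Area = |Σ|/2 = 62.5.

62.5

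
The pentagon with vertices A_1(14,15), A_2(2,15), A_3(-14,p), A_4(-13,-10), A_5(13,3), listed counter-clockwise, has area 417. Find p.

4

The doubled signed area Σ (x_i y_{i+1} − x_{i+1} y_i) is linear in p.
With p=0 it equals 774; the coefficient of p is 15 (from the two edges through A_3).
So 15·p + 774 = 2·417 = 834 ⇒ p = 4.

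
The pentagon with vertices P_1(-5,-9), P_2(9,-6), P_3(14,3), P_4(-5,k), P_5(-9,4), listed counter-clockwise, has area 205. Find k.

Write out the shoelace sum; only the two edges meeting at P_4 involve k:
2·Area = [(14·k − (-5)·3) + ((-5)·4 − (-9)·k)] + 323
       = 23·k + 318 = 410
⇒ k = 4.

4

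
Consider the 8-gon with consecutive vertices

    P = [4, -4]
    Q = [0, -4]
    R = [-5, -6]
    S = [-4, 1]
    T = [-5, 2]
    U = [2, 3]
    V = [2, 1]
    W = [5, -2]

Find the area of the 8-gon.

56

Apply the shoelace formula: 2A = Σ (x_i·y_{i+1} − x_{i+1}·y_i), indices taken mod 8.
Cross-terms: -16, -20, -29, -3, -19, -4, -9, -12  ⇒  Σ = -112
Area = |Σ|/2 = 56.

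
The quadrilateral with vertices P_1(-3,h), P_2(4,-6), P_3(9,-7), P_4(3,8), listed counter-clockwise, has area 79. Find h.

The doubled signed area Σ (x_i y_{i+1} − x_{i+1} y_i) is linear in h.
With h=0 it equals 161; the coefficient of h is -1 (from the two edges through P_1).
So -1·h + 161 = 2·79 = 158 ⇒ h = 3.

3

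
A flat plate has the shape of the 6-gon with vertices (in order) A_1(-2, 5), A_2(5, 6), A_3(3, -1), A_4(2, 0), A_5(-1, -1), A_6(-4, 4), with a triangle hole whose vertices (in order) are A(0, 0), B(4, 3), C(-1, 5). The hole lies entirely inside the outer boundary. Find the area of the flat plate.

Outer boundary:
Apply the shoelace (surveyor's) formula: 2A = Σ (x_i·y_{i+1} − x_{i+1}·y_i), indices taken mod 6.
Σ = (-37) + (-23) + (2) + (-2) + (-8) + (-12) = -80
Area = |Σ|/2 = 40.
Hole:
Apply the shoelace (surveyor's) formula: 2A = Σ (x_i·y_{i+1} − x_{i+1}·y_i), indices taken mod 3.
Σ = (0) + (23) + (0) = 23
Area = |Σ|/2 = 11.5.
Net area = 40 − 11.5 = 28.5.

28.5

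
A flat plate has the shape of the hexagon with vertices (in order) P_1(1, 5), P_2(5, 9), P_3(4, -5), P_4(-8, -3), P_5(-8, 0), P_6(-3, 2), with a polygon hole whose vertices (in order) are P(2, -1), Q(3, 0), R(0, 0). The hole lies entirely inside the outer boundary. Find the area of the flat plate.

Outer boundary:
Cross-terms: -16, -61, -52, -24, -16, -17  ⇒  Σ = -186
Area = |Σ|/2 = 93.
Hole:
Apply Gauss's area formula: 2A = Σ (x_i·y_{i+1} − x_{i+1}·y_i), indices taken mod 3.
Σ = (3) + (0) + (0) = 3
Area = |Σ|/2 = 1.5.
Net area = 93 − 1.5 = 91.5.

91.5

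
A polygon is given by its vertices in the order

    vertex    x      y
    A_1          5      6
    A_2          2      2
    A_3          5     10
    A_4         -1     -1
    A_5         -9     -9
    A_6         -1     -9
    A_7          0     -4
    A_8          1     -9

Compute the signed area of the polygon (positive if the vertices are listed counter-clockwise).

72

Apply the surveyor's formula: 2A = Σ (x_i·y_{i+1} − x_{i+1}·y_i), indices taken mod 8.
Σ = (-2) + (10) + (5) + (0) + (72) + (4) + (4) + (51) = 144
Signed area = Σ/2 = 72 (positive ⇒ counter-clockwise traversal).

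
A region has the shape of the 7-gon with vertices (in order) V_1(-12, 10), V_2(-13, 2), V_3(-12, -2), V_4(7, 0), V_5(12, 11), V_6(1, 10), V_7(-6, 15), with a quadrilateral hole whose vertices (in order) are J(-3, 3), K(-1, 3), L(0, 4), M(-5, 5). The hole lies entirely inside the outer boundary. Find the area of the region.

270.5

Outer boundary:
Apply the shoelace (surveyor's) formula: 2A = Σ (x_i·y_{i+1} − x_{i+1}·y_i), indices taken mod 7.
Cross-terms: 106, 50, 14, 77, 109, 75, 120  ⇒  Σ = 551
Area = |Σ|/2 = 275.5.
Hole:
Cross-terms: -6, -4, 20, 0  ⇒  Σ = 10
Area = |Σ|/2 = 5.
Net area = 275.5 − 5 = 270.5.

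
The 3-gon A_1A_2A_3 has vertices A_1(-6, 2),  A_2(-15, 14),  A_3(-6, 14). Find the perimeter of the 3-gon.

|A_1A_2| = √((-9)² + (12)²) = √225 = 15
|A_2A_3| = √((9)² + (0)²) = √81 = 9
|A_3A_1| = √((0)² + (-12)²) = √144 = 12
Perimeter = 15 + 9 + 12 = 36.

36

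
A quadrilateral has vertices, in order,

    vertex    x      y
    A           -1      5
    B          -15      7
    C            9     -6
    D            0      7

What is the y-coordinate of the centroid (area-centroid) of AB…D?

Apply Gauss's area formula. First the cross-terms c_i = x_i·y_{i+1} − x_{i+1}·y_i:
  68, 27, 63, 7  ⇒  2A = 165, A = 82.5.
Then Σ (y_i + y_{i+1})·c_i = 990, so ȳ = 990 / (6·82.5) = 2.

2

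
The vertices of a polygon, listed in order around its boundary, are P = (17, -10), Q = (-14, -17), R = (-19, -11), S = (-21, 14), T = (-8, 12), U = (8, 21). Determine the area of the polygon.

968

Apply the shoelace (surveyor's) formula: 2A = Σ (x_i·y_{i+1} − x_{i+1}·y_i), indices taken mod 6.
P→Q: (17)(-17) − (-14)(-10) = -429
Q→R: (-14)(-11) − (-19)(-17) = -169
R→S: (-19)(14) − (-21)(-11) = -497
S→T: (-21)(12) − (-8)(14) = -140
T→U: (-8)(21) − (8)(12) = -264
U→P: (8)(-10) − (17)(21) = -437
Σ = -1936
Area = |Σ|/2 = 968.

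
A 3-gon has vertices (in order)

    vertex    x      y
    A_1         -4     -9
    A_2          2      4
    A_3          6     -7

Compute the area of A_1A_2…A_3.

59

Apply the surveyor's formula: 2A = Σ (x_i·y_{i+1} − x_{i+1}·y_i), indices taken mod 3.
Σ = (2) + (-38) + (-82) = -118
Area = |Σ|/2 = 59.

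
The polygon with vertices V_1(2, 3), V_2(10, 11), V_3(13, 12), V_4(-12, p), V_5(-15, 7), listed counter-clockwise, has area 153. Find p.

12

Write out the shoelace sum; only the two edges meeting at V_4 involve p:
2·Area = [(13·p − (-12)·12) + ((-12)·7 − (-15)·p)] + -90
       = 28·p + -30 = 306
⇒ p = 12.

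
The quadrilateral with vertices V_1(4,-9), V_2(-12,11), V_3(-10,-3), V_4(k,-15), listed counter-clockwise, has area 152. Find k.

-2

The doubled signed area Σ (x_i y_{i+1} − x_{i+1} y_i) is linear in k.
With k=0 it equals 292; the coefficient of k is -6 (from the two edges through V_4).
So -6·k + 292 = 2·152 = 304 ⇒ k = -2.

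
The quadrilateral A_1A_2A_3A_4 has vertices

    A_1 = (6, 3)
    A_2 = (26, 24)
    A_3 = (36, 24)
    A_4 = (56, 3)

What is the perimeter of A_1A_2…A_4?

118

|A_1A_2| = √((20)² + (21)²) = √841 = 29
|A_2A_3| = √((10)² + (0)²) = √100 = 10
|A_3A_4| = √((20)² + (-21)²) = √841 = 29
|A_4A_1| = √((-50)² + (0)²) = √2500 = 50
Perimeter = 29 + 10 + 29 + 50 = 118.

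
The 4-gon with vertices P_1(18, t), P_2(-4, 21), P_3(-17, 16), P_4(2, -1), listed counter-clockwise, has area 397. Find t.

The doubled signed area Σ (x_i y_{i+1} − x_{i+1} y_i) is linear in t.
With t=0 it equals 674; the coefficient of t is 6 (from the two edges through P_1).
So 6·t + 674 = 2·397 = 794 ⇒ t = 20.

20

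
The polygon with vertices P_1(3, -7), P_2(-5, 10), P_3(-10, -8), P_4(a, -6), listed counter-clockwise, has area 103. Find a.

The doubled signed area Σ (x_i y_{i+1} − x_{i+1} y_i) is linear in a.
With a=0 it equals 213; the coefficient of a is 1 (from the two edges through P_4).
So 1·a + 213 = 2·103 = 206 ⇒ a = -7.

-7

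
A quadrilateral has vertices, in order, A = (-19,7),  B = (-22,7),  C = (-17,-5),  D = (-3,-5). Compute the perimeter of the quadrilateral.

|AB| = √((-3)² + (0)²) = √9 = 3
|BC| = √((5)² + (-12)²) = √169 = 13
|CD| = √((14)² + (0)²) = √196 = 14
|DA| = √((-16)² + (12)²) = √400 = 20
Perimeter = 3 + 13 + 14 + 20 = 50.

50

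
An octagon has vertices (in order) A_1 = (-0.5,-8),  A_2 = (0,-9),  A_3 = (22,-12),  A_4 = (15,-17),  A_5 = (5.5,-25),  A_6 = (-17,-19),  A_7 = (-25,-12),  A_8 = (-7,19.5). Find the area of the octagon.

789.625

Apply the shoelace (surveyor's) formula: 2A = Σ (x_i·y_{i+1} − x_{i+1}·y_i), indices taken mod 8.
Cross-terms: 4.5, 198, -194, -281.5, -529.5, -271, -571.5, 65.75  ⇒  Σ = -1579.25
Area = |Σ|/2 = 789.625.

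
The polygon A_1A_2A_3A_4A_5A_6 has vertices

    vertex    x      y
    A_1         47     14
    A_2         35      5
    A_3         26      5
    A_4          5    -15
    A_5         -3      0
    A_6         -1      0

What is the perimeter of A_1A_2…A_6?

|A_1A_2| = √((-12)² + (-9)²) = √225 = 15
|A_2A_3| = √((-9)² + (0)²) = √81 = 9
|A_3A_4| = √((-21)² + (-20)²) = √841 = 29
|A_4A_5| = √((-8)² + (15)²) = √289 = 17
|A_5A_6| = √((2)² + (0)²) = √4 = 2
|A_6A_1| = √((48)² + (14)²) = √2500 = 50
Perimeter = 15 + 9 + 29 + 17 + 2 + 50 = 122.

122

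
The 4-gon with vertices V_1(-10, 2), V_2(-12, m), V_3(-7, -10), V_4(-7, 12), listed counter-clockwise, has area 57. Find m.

The doubled signed area Σ (x_i y_{i+1} − x_{i+1} y_i) is linear in m.
With m=0 it equals 96; the coefficient of m is -3 (from the two edges through V_2).
So -3·m + 96 = 2·57 = 114 ⇒ m = -6.

-6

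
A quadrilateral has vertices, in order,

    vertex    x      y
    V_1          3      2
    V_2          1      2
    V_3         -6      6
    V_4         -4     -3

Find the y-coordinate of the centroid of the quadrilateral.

Apply the shoelace formula. First the cross-terms c_i = x_i·y_{i+1} − x_{i+1}·y_i:
  4, 18, 42, 1  ⇒  2A = 65, A = 32.5.
Then Σ (y_i + y_{i+1})·c_i = 285, so ȳ = 285 / (6·32.5) = 19/13.

19/13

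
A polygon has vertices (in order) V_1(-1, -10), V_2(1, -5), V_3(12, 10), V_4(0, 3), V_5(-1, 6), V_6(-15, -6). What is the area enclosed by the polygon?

Apply the shoelace formula: 2A = Σ (x_i·y_{i+1} − x_{i+1}·y_i), indices taken mod 6.
V_1→V_2: (-1)(-5) − (1)(-10) = 15
V_2→V_3: (1)(10) − (12)(-5) = 70
V_3→V_4: (12)(3) − (0)(10) = 36
V_4→V_5: (0)(6) − (-1)(3) = 3
V_5→V_6: (-1)(-6) − (-15)(6) = 96
V_6→V_1: (-15)(-10) − (-1)(-6) = 144
Σ = 364
Area = |Σ|/2 = 182.

182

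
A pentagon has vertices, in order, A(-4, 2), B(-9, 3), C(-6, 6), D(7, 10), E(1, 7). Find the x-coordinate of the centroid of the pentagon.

Apply the shoelace (surveyor's) formula. First the cross-terms c_i = x_i·y_{i+1} − x_{i+1}·y_i:
  6, -36, -102, 39, 30  ⇒  2A = -63, A = -31.5.
Then Σ (x_i + x_{i+1})·c_i = 582, so x̄ = 582 / (6·(-31.5)) = -194/63.

-194/63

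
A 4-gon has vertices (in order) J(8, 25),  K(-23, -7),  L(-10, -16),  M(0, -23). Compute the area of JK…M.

615.5

Apply Gauss's area formula: 2A = Σ (x_i·y_{i+1} − x_{i+1}·y_i), indices taken mod 4.
Cross-terms: 519, 298, 230, 184  ⇒  Σ = 1231
Area = |Σ|/2 = 615.5.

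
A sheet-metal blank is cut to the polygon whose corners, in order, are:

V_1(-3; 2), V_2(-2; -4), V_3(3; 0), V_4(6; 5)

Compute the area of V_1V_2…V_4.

Apply the surveyor's formula: 2A = Σ (x_i·y_{i+1} − x_{i+1}·y_i), indices taken mod 4.
Cross-terms: 16, 12, 15, 27  ⇒  Σ = 70
Area = |Σ|/2 = 35.

35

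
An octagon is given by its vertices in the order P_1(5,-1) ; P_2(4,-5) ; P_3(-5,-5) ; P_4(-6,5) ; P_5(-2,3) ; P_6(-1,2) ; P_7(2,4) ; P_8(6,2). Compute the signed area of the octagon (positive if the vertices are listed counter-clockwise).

Apply the shoelace (surveyor's) formula: 2A = Σ (x_i·y_{i+1} − x_{i+1}·y_i), indices taken mod 8.
P_1→P_2: (5)(-5) − (4)(-1) = -21
P_2→P_3: (4)(-5) − (-5)(-5) = -45
P_3→P_4: (-5)(5) − (-6)(-5) = -55
P_4→P_5: (-6)(3) − (-2)(5) = -8
P_5→P_6: (-2)(2) − (-1)(3) = -1
P_6→P_7: (-1)(4) − (2)(2) = -8
P_7→P_8: (2)(2) − (6)(4) = -20
P_8→P_1: (6)(-1) − (5)(2) = -16
Σ = -174
Signed area = Σ/2 = -87 (negative ⇒ clockwise traversal).

-87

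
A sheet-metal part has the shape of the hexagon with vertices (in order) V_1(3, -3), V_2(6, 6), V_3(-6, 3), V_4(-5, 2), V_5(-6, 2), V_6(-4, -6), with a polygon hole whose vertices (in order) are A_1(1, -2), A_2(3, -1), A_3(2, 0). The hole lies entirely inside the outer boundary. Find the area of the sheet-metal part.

83

Outer boundary:
Σ = (36) + (54) + (3) + (2) + (44) + (30) = 169
Area = |Σ|/2 = 84.5.
Hole:
Cross-terms: 5, 2, -4  ⇒  Σ = 3
Area = |Σ|/2 = 1.5.
Net area = 84.5 − 1.5 = 83.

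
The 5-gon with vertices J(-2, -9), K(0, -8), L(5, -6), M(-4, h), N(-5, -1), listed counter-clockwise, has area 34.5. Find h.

Write out the shoelace sum; only the two edges meeting at M involve h:
2·Area = [(5·h − (-4)·(-6)) + ((-4)·(-1) − (-5)·h)] + 99
       = 10·h + 79 = 69
⇒ h = -1.

-1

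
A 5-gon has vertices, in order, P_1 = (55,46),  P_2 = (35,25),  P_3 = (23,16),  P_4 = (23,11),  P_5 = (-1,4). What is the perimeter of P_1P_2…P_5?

144

|P_1P_2| = √((-20)² + (-21)²) = √841 = 29
|P_2P_3| = √((-12)² + (-9)²) = √225 = 15
|P_3P_4| = √((0)² + (-5)²) = √25 = 5
|P_4P_5| = √((-24)² + (-7)²) = √625 = 25
|P_5P_1| = √((56)² + (42)²) = √4900 = 70
Perimeter = 29 + 15 + 5 + 25 + 70 = 144.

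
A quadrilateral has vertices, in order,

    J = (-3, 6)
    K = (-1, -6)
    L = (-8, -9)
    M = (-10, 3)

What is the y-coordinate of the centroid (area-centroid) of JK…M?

-1.5

Apply the shoelace formula. First the cross-terms c_i = x_i·y_{i+1} − x_{i+1}·y_i:
  24, -39, -114, -51  ⇒  2A = -180, A = -90.
Then Σ (y_i + y_{i+1})·c_i = 810, so ȳ = 810 / (6·(-90)) = -1.5.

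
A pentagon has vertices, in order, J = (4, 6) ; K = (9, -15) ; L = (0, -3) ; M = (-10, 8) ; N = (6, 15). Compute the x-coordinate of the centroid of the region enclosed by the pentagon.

Apply the surveyor's formula. First the cross-terms c_i = x_i·y_{i+1} − x_{i+1}·y_i:
  -114, -27, -30, -198, -24  ⇒  2A = -393, A = -196.5.
Then Σ (x_i + x_{i+1})·c_i = -873, so x̄ = -873 / (6·(-196.5)) = 97/131.

97/131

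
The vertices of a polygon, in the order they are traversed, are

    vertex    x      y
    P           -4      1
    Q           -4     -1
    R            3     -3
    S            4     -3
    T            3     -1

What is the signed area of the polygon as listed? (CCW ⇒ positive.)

Apply the shoelace (surveyor's) formula: 2A = Σ (x_i·y_{i+1} − x_{i+1}·y_i), indices taken mod 5.
Cross-terms: 8, 15, 3, 5, -1  ⇒  Σ = 30
Signed area = Σ/2 = 15 (positive ⇒ counter-clockwise traversal).

15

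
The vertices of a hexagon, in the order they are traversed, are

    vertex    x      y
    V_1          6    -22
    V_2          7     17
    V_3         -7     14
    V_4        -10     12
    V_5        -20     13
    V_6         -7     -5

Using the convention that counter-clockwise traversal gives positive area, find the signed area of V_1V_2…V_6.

Apply Gauss's area formula: 2A = Σ (x_i·y_{i+1} − x_{i+1}·y_i), indices taken mod 6.
Σ = (256) + (217) + (56) + (110) + (191) + (184) = 1014
Signed area = Σ/2 = 507 (positive ⇒ counter-clockwise traversal).

507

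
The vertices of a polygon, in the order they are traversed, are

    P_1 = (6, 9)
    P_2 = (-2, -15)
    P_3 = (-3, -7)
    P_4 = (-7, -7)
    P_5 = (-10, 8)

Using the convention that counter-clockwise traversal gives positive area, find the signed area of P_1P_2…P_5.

-197.5

Apply the surveyor's formula: 2A = Σ (x_i·y_{i+1} − x_{i+1}·y_i), indices taken mod 5.
Σ = (-72) + (-31) + (-28) + (-126) + (-138) = -395
Signed area = Σ/2 = -197.5 (negative ⇒ clockwise traversal).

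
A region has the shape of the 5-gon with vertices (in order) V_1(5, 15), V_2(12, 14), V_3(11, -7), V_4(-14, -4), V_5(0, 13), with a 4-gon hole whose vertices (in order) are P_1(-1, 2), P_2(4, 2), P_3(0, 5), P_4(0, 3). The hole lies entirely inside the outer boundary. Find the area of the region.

Outer boundary:
Apply the shoelace (surveyor's) formula: 2A = Σ (x_i·y_{i+1} − x_{i+1}·y_i), indices taken mod 5.
V_1→V_2: (5)(14) − (12)(15) = -110
V_2→V_3: (12)(-7) − (11)(14) = -238
V_3→V_4: (11)(-4) − (-14)(-7) = -142
V_4→V_5: (-14)(13) − (0)(-4) = -182
V_5→V_1: (0)(15) − (5)(13) = -65
Σ = -737
Area = |Σ|/2 = 368.5.
Hole:
Apply the shoelace formula: 2A = Σ (x_i·y_{i+1} − x_{i+1}·y_i), indices taken mod 4.
Σ = (-10) + (20) + (0) + (3) = 13
Area = |Σ|/2 = 6.5.
Net area = 368.5 − 6.5 = 362.

362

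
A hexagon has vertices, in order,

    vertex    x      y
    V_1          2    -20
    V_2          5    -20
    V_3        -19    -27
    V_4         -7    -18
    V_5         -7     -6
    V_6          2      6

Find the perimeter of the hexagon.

96

|V_1V_2| = √((3)² + (0)²) = √9 = 3
|V_2V_3| = √((-24)² + (-7)²) = √625 = 25
|V_3V_4| = √((12)² + (9)²) = √225 = 15
|V_4V_5| = √((0)² + (12)²) = √144 = 12
|V_5V_6| = √((9)² + (12)²) = √225 = 15
|V_6V_1| = √((0)² + (-26)²) = √676 = 26
Perimeter = 3 + 25 + 15 + 12 + 15 + 26 = 96.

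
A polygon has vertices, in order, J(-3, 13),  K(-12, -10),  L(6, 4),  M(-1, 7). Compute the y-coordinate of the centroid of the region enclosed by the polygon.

Apply Gauss's area formula. First the cross-terms c_i = x_i·y_{i+1} − x_{i+1}·y_i:
  186, 12, 46, 8  ⇒  2A = 252, A = 126.
Then Σ (y_i + y_{i+1})·c_i = 1152, so ȳ = 1152 / (6·126) = 32/21.

32/21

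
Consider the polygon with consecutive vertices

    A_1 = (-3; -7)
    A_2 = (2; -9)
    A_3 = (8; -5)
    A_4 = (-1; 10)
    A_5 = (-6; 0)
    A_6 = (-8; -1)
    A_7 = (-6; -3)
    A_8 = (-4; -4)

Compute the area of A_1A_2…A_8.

145

Apply the shoelace formula: 2A = Σ (x_i·y_{i+1} − x_{i+1}·y_i), indices taken mod 8.
Cross-terms: 41, 62, 75, 60, 6, 18, 12, 16  ⇒  Σ = 290
Area = |Σ|/2 = 145.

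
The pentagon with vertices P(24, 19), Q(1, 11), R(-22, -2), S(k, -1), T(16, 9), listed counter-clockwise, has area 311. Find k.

1

Write out the shoelace sum; only the two edges meeting at S involve k:
2·Area = [((-22)·(-1) − k·(-2)) + (k·9 − 16·(-1))] + 573
       = 11·k + 611 = 622
⇒ k = 1.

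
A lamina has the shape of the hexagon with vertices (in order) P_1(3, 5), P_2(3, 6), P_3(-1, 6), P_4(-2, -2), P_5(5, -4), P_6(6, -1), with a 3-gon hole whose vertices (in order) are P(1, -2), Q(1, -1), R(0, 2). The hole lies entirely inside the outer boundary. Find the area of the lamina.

55

Outer boundary:
Apply the shoelace (surveyor's) formula: 2A = Σ (x_i·y_{i+1} − x_{i+1}·y_i), indices taken mod 6.
P_1→P_2: (3)(6) − (3)(5) = 3
P_2→P_3: (3)(6) − (-1)(6) = 24
P_3→P_4: (-1)(-2) − (-2)(6) = 14
P_4→P_5: (-2)(-4) − (5)(-2) = 18
P_5→P_6: (5)(-1) − (6)(-4) = 19
P_6→P_1: (6)(5) − (3)(-1) = 33
Σ = 111
Area = |Σ|/2 = 55.5.
Hole:
Apply the surveyor's formula: 2A = Σ (x_i·y_{i+1} − x_{i+1}·y_i), indices taken mod 3.
Cross-terms: 1, 2, -2  ⇒  Σ = 1
Area = |Σ|/2 = 0.5.
Net area = 55.5 − 0.5 = 55.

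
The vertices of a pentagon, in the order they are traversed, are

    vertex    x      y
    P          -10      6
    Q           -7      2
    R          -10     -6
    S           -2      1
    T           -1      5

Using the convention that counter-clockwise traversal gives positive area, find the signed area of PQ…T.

48.5

P→Q: (-10)(2) − (-7)(6) = 22
Q→R: (-7)(-6) − (-10)(2) = 62
R→S: (-10)(1) − (-2)(-6) = -22
S→T: (-2)(5) − (-1)(1) = -9
T→P: (-1)(6) − (-10)(5) = 44
Σ = 97
Signed area = Σ/2 = 48.5 (positive ⇒ counter-clockwise traversal).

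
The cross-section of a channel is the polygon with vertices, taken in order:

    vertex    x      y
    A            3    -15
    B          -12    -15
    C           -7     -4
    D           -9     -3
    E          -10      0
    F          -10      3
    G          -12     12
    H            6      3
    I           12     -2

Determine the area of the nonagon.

Apply the shoelace formula: 2A = Σ (x_i·y_{i+1} − x_{i+1}·y_i), indices taken mod 9.
A→B: (3)(-15) − (-12)(-15) = -225
B→C: (-12)(-4) − (-7)(-15) = -57
C→D: (-7)(-3) − (-9)(-4) = -15
D→E: (-9)(0) − (-10)(-3) = -30
E→F: (-10)(3) − (-10)(0) = -30
F→G: (-10)(12) − (-12)(3) = -84
G→H: (-12)(3) − (6)(12) = -108
H→I: (6)(-2) − (12)(3) = -48
I→A: (12)(-15) − (3)(-2) = -174
Σ = -771
Area = |Σ|/2 = 385.5.

385.5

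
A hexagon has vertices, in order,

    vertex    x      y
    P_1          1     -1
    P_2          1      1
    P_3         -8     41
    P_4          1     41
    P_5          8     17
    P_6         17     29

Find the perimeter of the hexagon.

|P_1P_2| = √((0)² + (2)²) = √4 = 2
|P_2P_3| = √((-9)² + (40)²) = √1681 = 41
|P_3P_4| = √((9)² + (0)²) = √81 = 9
|P_4P_5| = √((7)² + (-24)²) = √625 = 25
|P_5P_6| = √((9)² + (12)²) = √225 = 15
|P_6P_1| = √((-16)² + (-30)²) = √1156 = 34
Perimeter = 2 + 41 + 9 + 25 + 15 + 34 = 126.

126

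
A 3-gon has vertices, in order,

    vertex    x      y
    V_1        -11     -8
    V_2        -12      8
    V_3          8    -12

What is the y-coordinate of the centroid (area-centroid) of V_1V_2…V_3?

Apply the surveyor's formula. First the cross-terms c_i = x_i·y_{i+1} − x_{i+1}·y_i:
  -184, 80, -196  ⇒  2A = -300, A = -150.
Then Σ (y_i + y_{i+1})·c_i = 3600, so ȳ = 3600 / (6·(-150)) = -4.

-4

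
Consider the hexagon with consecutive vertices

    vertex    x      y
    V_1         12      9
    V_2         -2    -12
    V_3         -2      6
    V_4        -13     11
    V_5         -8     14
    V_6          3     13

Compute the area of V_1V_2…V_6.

237.5

Apply the shoelace formula: 2A = Σ (x_i·y_{i+1} − x_{i+1}·y_i), indices taken mod 6.
V_1→V_2: (12)(-12) − (-2)(9) = -126
V_2→V_3: (-2)(6) − (-2)(-12) = -36
V_3→V_4: (-2)(11) − (-13)(6) = 56
V_4→V_5: (-13)(14) − (-8)(11) = -94
V_5→V_6: (-8)(13) − (3)(14) = -146
V_6→V_1: (3)(9) − (12)(13) = -129
Σ = -475
Area = |Σ|/2 = 237.5.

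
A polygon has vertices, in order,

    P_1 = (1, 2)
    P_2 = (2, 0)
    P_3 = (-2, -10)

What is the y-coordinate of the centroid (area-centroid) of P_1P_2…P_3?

-8/3

Apply the shoelace formula. First the cross-terms c_i = x_i·y_{i+1} − x_{i+1}·y_i:
  -4, -20, 6  ⇒  2A = -18, A = -9.
Then Σ (y_i + y_{i+1})·c_i = 144, so ȳ = 144 / (6·(-9)) = -8/3.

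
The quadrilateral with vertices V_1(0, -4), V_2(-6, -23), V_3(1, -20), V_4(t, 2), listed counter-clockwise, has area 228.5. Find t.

Write out the shoelace sum; only the two edges meeting at V_4 involve t:
2·Area = [(1·2 − t·(-20)) + (t·(-4) − 0·2)] + 119
       = 16·t + 121 = 457
⇒ t = 21.

21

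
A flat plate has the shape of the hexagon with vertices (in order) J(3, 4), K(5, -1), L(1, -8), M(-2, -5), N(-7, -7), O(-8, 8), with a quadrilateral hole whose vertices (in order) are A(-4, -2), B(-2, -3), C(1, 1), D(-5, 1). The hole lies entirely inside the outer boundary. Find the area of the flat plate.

121.5

Outer boundary:
J→K: (3)(-1) − (5)(4) = -23
K→L: (5)(-8) − (1)(-1) = -39
L→M: (1)(-5) − (-2)(-8) = -21
M→N: (-2)(-7) − (-7)(-5) = -21
N→O: (-7)(8) − (-8)(-7) = -112
O→J: (-8)(4) − (3)(8) = -56
Σ = -272
Area = |Σ|/2 = 136.
Hole:
Apply the shoelace (surveyor's) formula: 2A = Σ (x_i·y_{i+1} − x_{i+1}·y_i), indices taken mod 4.
Cross-terms: 8, 1, 6, 14  ⇒  Σ = 29
Area = |Σ|/2 = 14.5.
Net area = 136 − 14.5 = 121.5.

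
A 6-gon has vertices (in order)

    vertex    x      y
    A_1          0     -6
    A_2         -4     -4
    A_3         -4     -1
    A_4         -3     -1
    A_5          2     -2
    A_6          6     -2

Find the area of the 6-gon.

Cross-terms: -24, -12, 1, 8, 8, -36  ⇒  Σ = -55
Area = |Σ|/2 = 27.5.

27.5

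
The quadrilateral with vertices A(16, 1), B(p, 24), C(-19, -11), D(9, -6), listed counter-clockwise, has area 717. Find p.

-23

The doubled signed area Σ (x_i y_{i+1} − x_{i+1} y_i) is linear in p.
With p=0 it equals 1158; the coefficient of p is -12 (from the two edges through B).
So -12·p + 1158 = 2·717 = 1434 ⇒ p = -23.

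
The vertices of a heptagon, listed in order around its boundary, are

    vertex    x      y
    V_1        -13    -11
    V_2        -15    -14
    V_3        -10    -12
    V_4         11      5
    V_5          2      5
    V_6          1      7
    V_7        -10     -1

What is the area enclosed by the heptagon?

179.5

Cross-terms: 17, 40, 82, 45, 9, 69, 97  ⇒  Σ = 359
Area = |Σ|/2 = 179.5.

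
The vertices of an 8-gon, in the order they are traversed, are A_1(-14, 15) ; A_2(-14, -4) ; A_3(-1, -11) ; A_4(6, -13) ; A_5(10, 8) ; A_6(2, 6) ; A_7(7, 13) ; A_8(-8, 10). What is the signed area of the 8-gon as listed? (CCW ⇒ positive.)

447.5

Apply the surveyor's formula: 2A = Σ (x_i·y_{i+1} − x_{i+1}·y_i), indices taken mod 8.
Σ = (266) + (150) + (79) + (178) + (44) + (-16) + (174) + (20) = 895
Signed area = Σ/2 = 447.5 (positive ⇒ counter-clockwise traversal).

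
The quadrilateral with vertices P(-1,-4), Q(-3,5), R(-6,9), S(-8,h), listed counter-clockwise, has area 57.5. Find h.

The doubled signed area Σ (x_i y_{i+1} − x_{i+1} y_i) is linear in h.
With h=0 it equals 90; the coefficient of h is -5 (from the two edges through S).
So -5·h + 90 = 2·57.5 = 115 ⇒ h = -5.

-5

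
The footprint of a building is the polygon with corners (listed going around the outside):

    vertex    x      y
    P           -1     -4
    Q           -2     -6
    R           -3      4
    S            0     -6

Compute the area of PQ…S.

8

Σ = (-2) + (-26) + (18) + (-6) = -16
Area = |Σ|/2 = 8.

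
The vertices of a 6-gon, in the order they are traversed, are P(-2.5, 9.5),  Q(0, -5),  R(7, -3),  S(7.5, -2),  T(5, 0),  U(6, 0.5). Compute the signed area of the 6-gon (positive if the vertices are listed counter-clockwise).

63.375

Apply the shoelace (surveyor's) formula: 2A = Σ (x_i·y_{i+1} − x_{i+1}·y_i), indices taken mod 6.
Σ = (12.5) + (35) + (8.5) + (10) + (2.5) + (58.25) = 126.75
Signed area = Σ/2 = 63.375 (positive ⇒ counter-clockwise traversal).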